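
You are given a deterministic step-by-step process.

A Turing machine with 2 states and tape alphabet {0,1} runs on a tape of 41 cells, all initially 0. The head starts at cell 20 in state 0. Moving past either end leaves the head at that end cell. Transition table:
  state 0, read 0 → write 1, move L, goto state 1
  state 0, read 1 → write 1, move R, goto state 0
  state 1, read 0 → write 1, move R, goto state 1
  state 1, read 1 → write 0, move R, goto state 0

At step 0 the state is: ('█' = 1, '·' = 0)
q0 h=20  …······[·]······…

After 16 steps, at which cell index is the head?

24

0) q0 h=20  …······[·]······…
1) q1 h=19  …······[·]█·····…
2) q1 h=20  …·····█[█]······…
3) q0 h=21  …····█·[·]······…
4) q1 h=20  …·····█[·]█·····…
5) q1 h=21  …····██[█]······…
6) q0 h=22  …···██·[·]······…
7) q1 h=21  …····██[·]█·····…
8) q1 h=22  …···███[█]······…
9) q0 h=23  …··███·[·]······…
10) q1 h=22  …···███[·]█·····…
11) q1 h=23  …··████[█]······…
12) q0 h=24  …·████·[·]······…
13) q1 h=23  …··████[·]█·····…
14) q1 h=24  …·█████[█]······…
15) q0 h=25  …█████·[·]······…
16) q1 h=24  …·█████[·]█·····…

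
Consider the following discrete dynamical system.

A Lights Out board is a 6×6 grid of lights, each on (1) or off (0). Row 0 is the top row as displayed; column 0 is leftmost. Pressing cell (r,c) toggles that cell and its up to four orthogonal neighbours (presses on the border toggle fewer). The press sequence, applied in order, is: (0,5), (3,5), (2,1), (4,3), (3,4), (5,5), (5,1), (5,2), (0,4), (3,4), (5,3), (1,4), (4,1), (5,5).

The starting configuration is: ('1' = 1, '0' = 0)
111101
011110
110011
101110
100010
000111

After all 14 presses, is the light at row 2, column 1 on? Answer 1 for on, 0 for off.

0

t=0: 111101
011110
110011
101110
100010
000111
t=1: 111110
011111
110011
101110
100010
000111
t=2: 111110
011111
110010
101101
100011
000111
t=3: 111110
001111
001010
111101
100011
000111
t=4: 111110
001111
001010
111001
101101
000011
t=5: 111110
001111
001000
111110
101111
000011
t=6: 111110
001111
001000
111110
101110
000000
t=7: 111110
001111
001000
111110
111110
111000
t=8: 111110
001111
001000
111110
110110
100100
t=9: 111001
001101
001000
111110
110110
100100
t=10: 111001
001101
001010
111001
110100
100100
t=11: 111001
001101
001010
111001
110000
101010
t=12: 111011
001010
001000
111001
110000
101010
t=13: 111011
001010
001000
101001
001000
111010
t=14: 111011
001010
001000
101001
001001
111001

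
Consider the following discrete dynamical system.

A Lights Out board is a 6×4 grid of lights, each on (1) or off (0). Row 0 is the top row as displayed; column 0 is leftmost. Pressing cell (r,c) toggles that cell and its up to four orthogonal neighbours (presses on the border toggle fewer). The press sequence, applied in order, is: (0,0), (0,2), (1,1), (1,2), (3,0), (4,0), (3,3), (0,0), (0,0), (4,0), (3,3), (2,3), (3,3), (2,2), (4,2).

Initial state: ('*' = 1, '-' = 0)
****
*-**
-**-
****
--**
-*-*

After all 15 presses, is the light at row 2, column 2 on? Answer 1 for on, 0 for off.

0

gen 0: ****
*-**
-**-
****
--**
-*-*
gen 1: --**
--**
-**-
****
--**
-*-*
gen 2: -*--
---*
-**-
****
--**
-*-*
gen 3: ----
****
--*-
****
--**
-*-*
gen 4: --*-
*---
----
****
--**
-*-*
gen 5: --*-
*---
*---
--**
*-**
-*-*
gen 6: --*-
*---
*---
*-**
-***
**-*
gen 7: --*-
*---
*--*
*---
-**-
**-*
gen 8: ***-
----
*--*
*---
-**-
**-*
gen 9: --*-
*---
*--*
*---
-**-
**-*
gen 10: --*-
*---
*--*
----
*-*-
-*-*
gen 11: --*-
*---
*---
--**
*-**
-*-*
gen 12: --*-
*--*
*-**
--*-
*-**
-*-*
gen 13: --*-
*--*
*-*-
---*
*-*-
-*-*
gen 14: --*-
*-**
**-*
--**
*-*-
-*-*
gen 15: --*-
*-**
**-*
---*
**-*
-***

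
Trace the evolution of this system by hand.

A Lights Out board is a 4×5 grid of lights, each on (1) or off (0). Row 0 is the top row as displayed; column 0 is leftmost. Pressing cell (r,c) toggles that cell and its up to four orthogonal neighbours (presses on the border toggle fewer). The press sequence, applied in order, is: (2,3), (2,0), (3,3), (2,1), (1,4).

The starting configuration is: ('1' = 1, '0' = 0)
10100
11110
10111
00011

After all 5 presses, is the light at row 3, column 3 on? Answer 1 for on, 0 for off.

1

k=0  10100
11110
10111
00011
k=1  10100
11100
10000
00001
k=2  10100
01100
01000
10001
k=3  10100
01100
01010
10110
k=4  10100
00100
10110
11110
k=5  10101
00111
10111
11110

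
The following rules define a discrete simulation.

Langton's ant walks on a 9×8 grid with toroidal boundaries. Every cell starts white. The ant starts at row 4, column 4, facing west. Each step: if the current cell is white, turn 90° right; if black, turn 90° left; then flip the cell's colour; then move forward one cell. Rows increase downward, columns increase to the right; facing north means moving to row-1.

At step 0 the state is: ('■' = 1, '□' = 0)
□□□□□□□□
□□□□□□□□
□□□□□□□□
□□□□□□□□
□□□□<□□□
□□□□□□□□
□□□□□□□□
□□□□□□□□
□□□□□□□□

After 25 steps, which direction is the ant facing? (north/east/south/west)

gen 0: □□□□□□□□
□□□□□□□□
□□□□□□□□
□□□□□□□□
□□□□<□□□
□□□□□□□□
□□□□□□□□
□□□□□□□□
□□□□□□□□
gen 1: □□□□□□□□
□□□□□□□□
□□□□□□□□
□□□□^□□□
□□□□■□□□
□□□□□□□□
□□□□□□□□
□□□□□□□□
□□□□□□□□
gen 2: □□□□□□□□
□□□□□□□□
□□□□□□□□
□□□□■>□□
□□□□■□□□
□□□□□□□□
□□□□□□□□
□□□□□□□□
□□□□□□□□
gen 3: □□□□□□□□
□□□□□□□□
□□□□□□□□
□□□□■■□□
□□□□■v□□
□□□□□□□□
□□□□□□□□
□□□□□□□□
□□□□□□□□
gen 4: □□□□□□□□
□□□□□□□□
□□□□□□□□
□□□□■■□□
□□□□<■□□
□□□□□□□□
□□□□□□□□
□□□□□□□□
□□□□□□□□
gen 5: □□□□□□□□
□□□□□□□□
□□□□□□□□
□□□□■■□□
□□□□□■□□
□□□□v□□□
□□□□□□□□
□□□□□□□□
□□□□□□□□
gen 6: □□□□□□□□
□□□□□□□□
□□□□□□□□
□□□□■■□□
□□□□□■□□
□□□<■□□□
□□□□□□□□
□□□□□□□□
□□□□□□□□
gen 7: □□□□□□□□
□□□□□□□□
□□□□□□□□
□□□□■■□□
□□□^□■□□
□□□■■□□□
□□□□□□□□
□□□□□□□□
□□□□□□□□
gen 8: □□□□□□□□
□□□□□□□□
□□□□□□□□
□□□□■■□□
□□□■>■□□
□□□■■□□□
□□□□□□□□
□□□□□□□□
□□□□□□□□
gen 9: □□□□□□□□
□□□□□□□□
□□□□□□□□
□□□□■■□□
□□□■■■□□
□□□■v□□□
□□□□□□□□
□□□□□□□□
□□□□□□□□
gen 10: □□□□□□□□
□□□□□□□□
□□□□□□□□
□□□□■■□□
□□□■■■□□
□□□■□>□□
□□□□□□□□
□□□□□□□□
□□□□□□□□
gen 11: □□□□□□□□
□□□□□□□□
□□□□□□□□
□□□□■■□□
□□□■■■□□
□□□■□■□□
□□□□□v□□
□□□□□□□□
□□□□□□□□
gen 12: □□□□□□□□
□□□□□□□□
□□□□□□□□
□□□□■■□□
□□□■■■□□
□□□■□■□□
□□□□<■□□
□□□□□□□□
□□□□□□□□
gen 13: □□□□□□□□
□□□□□□□□
□□□□□□□□
□□□□■■□□
□□□■■■□□
□□□■^■□□
□□□□■■□□
□□□□□□□□
□□□□□□□□
gen 14: □□□□□□□□
□□□□□□□□
□□□□□□□□
□□□□■■□□
□□□■■■□□
□□□■■>□□
□□□□■■□□
□□□□□□□□
□□□□□□□□
gen 15: □□□□□□□□
□□□□□□□□
□□□□□□□□
□□□□■■□□
□□□■■^□□
□□□■■□□□
□□□□■■□□
□□□□□□□□
□□□□□□□□
gen 16: □□□□□□□□
□□□□□□□□
□□□□□□□□
□□□□■■□□
□□□■<□□□
□□□■■□□□
□□□□■■□□
□□□□□□□□
□□□□□□□□
gen 17: □□□□□□□□
□□□□□□□□
□□□□□□□□
□□□□■■□□
□□□■□□□□
□□□■v□□□
□□□□■■□□
□□□□□□□□
□□□□□□□□
gen 18: □□□□□□□□
□□□□□□□□
□□□□□□□□
□□□□■■□□
□□□■□□□□
□□□■□>□□
□□□□■■□□
□□□□□□□□
□□□□□□□□
gen 19: □□□□□□□□
□□□□□□□□
□□□□□□□□
□□□□■■□□
□□□■□□□□
□□□■□■□□
□□□□■v□□
□□□□□□□□
□□□□□□□□
gen 20: □□□□□□□□
□□□□□□□□
□□□□□□□□
□□□□■■□□
□□□■□□□□
□□□■□■□□
□□□□■□>□
□□□□□□□□
□□□□□□□□
gen 21: □□□□□□□□
□□□□□□□□
□□□□□□□□
□□□□■■□□
□□□■□□□□
□□□■□■□□
□□□□■□■□
□□□□□□v□
□□□□□□□□
gen 22: □□□□□□□□
□□□□□□□□
□□□□□□□□
□□□□■■□□
□□□■□□□□
□□□■□■□□
□□□□■□■□
□□□□□<■□
□□□□□□□□
gen 23: □□□□□□□□
□□□□□□□□
□□□□□□□□
□□□□■■□□
□□□■□□□□
□□□■□■□□
□□□□■^■□
□□□□□■■□
□□□□□□□□
gen 24: □□□□□□□□
□□□□□□□□
□□□□□□□□
□□□□■■□□
□□□■□□□□
□□□■□■□□
□□□□■■>□
□□□□□■■□
□□□□□□□□
gen 25: □□□□□□□□
□□□□□□□□
□□□□□□□□
□□□□■■□□
□□□■□□□□
□□□■□■^□
□□□□■■□□
□□□□□■■□
□□□□□□□□

north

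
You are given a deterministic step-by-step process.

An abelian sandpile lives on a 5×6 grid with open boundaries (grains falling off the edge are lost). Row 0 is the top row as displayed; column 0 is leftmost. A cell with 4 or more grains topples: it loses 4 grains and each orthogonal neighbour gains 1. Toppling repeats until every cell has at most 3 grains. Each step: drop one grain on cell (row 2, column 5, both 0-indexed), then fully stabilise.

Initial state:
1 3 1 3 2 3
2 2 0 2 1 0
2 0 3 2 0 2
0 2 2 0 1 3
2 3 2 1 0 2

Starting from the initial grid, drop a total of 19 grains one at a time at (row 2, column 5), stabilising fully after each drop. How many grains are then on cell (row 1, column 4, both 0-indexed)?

3

0) 1 3 1 3 2 3
2 2 0 2 1 0
2 0 3 2 0 2
0 2 2 0 1 3
2 3 2 1 0 2
1) 1 3 1 3 2 3
2 2 0 2 1 0
2 0 3 2 0 3
0 2 2 0 1 3
2 3 2 1 0 2
2) 1 3 1 3 2 3
2 2 0 2 1 1
2 0 3 2 1 1
0 2 2 0 2 0
2 3 2 1 0 3
3) 1 3 1 3 2 3
2 2 0 2 1 1
2 0 3 2 1 2
0 2 2 0 2 0
2 3 2 1 0 3
4) 1 3 1 3 2 3
2 2 0 2 1 1
2 0 3 2 1 3
0 2 2 0 2 0
2 3 2 1 0 3
5) 1 3 1 3 2 3
2 2 0 2 1 2
2 0 3 2 2 0
0 2 2 0 2 1
2 3 2 1 0 3
6) 1 3 1 3 2 3
2 2 0 2 1 2
2 0 3 2 2 1
0 2 2 0 2 1
2 3 2 1 0 3
7) 1 3 1 3 2 3
2 2 0 2 1 2
2 0 3 2 2 2
0 2 2 0 2 1
2 3 2 1 0 3
8) 1 3 1 3 2 3
2 2 0 2 1 2
2 0 3 2 2 3
0 2 2 0 2 1
2 3 2 1 0 3
9) 1 3 1 3 2 3
2 2 0 2 1 3
2 0 3 2 3 0
0 2 2 0 2 2
2 3 2 1 0 3
10) 1 3 1 3 2 3
2 2 0 2 1 3
2 0 3 2 3 1
0 2 2 0 2 2
2 3 2 1 0 3
11) 1 3 1 3 2 3
2 2 0 2 1 3
2 0 3 2 3 2
0 2 2 0 2 2
2 3 2 1 0 3
12) 1 3 1 3 2 3
2 2 0 2 1 3
2 0 3 2 3 3
0 2 2 0 2 2
2 3 2 1 0 3
13) 1 3 1 3 3 0
2 2 0 2 3 1
2 0 3 3 0 2
0 2 2 0 3 3
2 3 2 1 0 3
14) 1 3 1 3 3 0
2 2 0 2 3 1
2 0 3 3 0 3
0 2 2 0 3 3
2 3 2 1 0 3
15) 1 3 1 3 3 0
2 2 0 2 3 2
2 0 3 3 2 1
0 2 2 1 0 2
2 3 2 1 2 0
16) 1 3 1 3 3 0
2 2 0 2 3 2
2 0 3 3 2 2
0 2 2 1 0 2
2 3 2 1 2 0
17) 1 3 1 3 3 0
2 2 0 2 3 2
2 0 3 3 2 3
0 2 2 1 0 2
2 3 2 1 2 0
18) 1 3 1 3 3 0
2 2 0 2 3 3
2 0 3 3 3 0
0 2 2 1 0 3
2 3 2 1 2 0
19) 1 3 1 3 3 0
2 2 0 2 3 3
2 0 3 3 3 1
0 2 2 1 0 3
2 3 2 1 2 0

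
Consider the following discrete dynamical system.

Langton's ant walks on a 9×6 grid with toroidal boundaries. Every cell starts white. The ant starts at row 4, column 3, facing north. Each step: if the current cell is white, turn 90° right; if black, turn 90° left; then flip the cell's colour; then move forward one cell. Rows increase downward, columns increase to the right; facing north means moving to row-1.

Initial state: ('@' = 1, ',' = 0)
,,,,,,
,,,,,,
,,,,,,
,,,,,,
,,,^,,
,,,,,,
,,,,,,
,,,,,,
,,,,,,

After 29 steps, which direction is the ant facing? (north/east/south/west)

east

gen 0: ,,,,,,
,,,,,,
,,,,,,
,,,,,,
,,,^,,
,,,,,,
,,,,,,
,,,,,,
,,,,,,
gen 1: ,,,,,,
,,,,,,
,,,,,,
,,,,,,
,,,@>,
,,,,,,
,,,,,,
,,,,,,
,,,,,,
gen 2: ,,,,,,
,,,,,,
,,,,,,
,,,,,,
,,,@@,
,,,,v,
,,,,,,
,,,,,,
,,,,,,
gen 3: ,,,,,,
,,,,,,
,,,,,,
,,,,,,
,,,@@,
,,,<@,
,,,,,,
,,,,,,
,,,,,,
gen 4: ,,,,,,
,,,,,,
,,,,,,
,,,,,,
,,,^@,
,,,@@,
,,,,,,
,,,,,,
,,,,,,
gen 5: ,,,,,,
,,,,,,
,,,,,,
,,,,,,
,,<,@,
,,,@@,
,,,,,,
,,,,,,
,,,,,,
gen 6: ,,,,,,
,,,,,,
,,,,,,
,,^,,,
,,@,@,
,,,@@,
,,,,,,
,,,,,,
,,,,,,
gen 7: ,,,,,,
,,,,,,
,,,,,,
,,@>,,
,,@,@,
,,,@@,
,,,,,,
,,,,,,
,,,,,,
gen 8: ,,,,,,
,,,,,,
,,,,,,
,,@@,,
,,@v@,
,,,@@,
,,,,,,
,,,,,,
,,,,,,
gen 9: ,,,,,,
,,,,,,
,,,,,,
,,@@,,
,,<@@,
,,,@@,
,,,,,,
,,,,,,
,,,,,,
gen 10: ,,,,,,
,,,,,,
,,,,,,
,,@@,,
,,,@@,
,,v@@,
,,,,,,
,,,,,,
,,,,,,
gen 11: ,,,,,,
,,,,,,
,,,,,,
,,@@,,
,,,@@,
,<@@@,
,,,,,,
,,,,,,
,,,,,,
gen 12: ,,,,,,
,,,,,,
,,,,,,
,,@@,,
,^,@@,
,@@@@,
,,,,,,
,,,,,,
,,,,,,
gen 13: ,,,,,,
,,,,,,
,,,,,,
,,@@,,
,@>@@,
,@@@@,
,,,,,,
,,,,,,
,,,,,,
gen 14: ,,,,,,
,,,,,,
,,,,,,
,,@@,,
,@@@@,
,@v@@,
,,,,,,
,,,,,,
,,,,,,
gen 15: ,,,,,,
,,,,,,
,,,,,,
,,@@,,
,@@@@,
,@,>@,
,,,,,,
,,,,,,
,,,,,,
gen 16: ,,,,,,
,,,,,,
,,,,,,
,,@@,,
,@@^@,
,@,,@,
,,,,,,
,,,,,,
,,,,,,
gen 17: ,,,,,,
,,,,,,
,,,,,,
,,@@,,
,@<,@,
,@,,@,
,,,,,,
,,,,,,
,,,,,,
gen 18: ,,,,,,
,,,,,,
,,,,,,
,,@@,,
,@,,@,
,@v,@,
,,,,,,
,,,,,,
,,,,,,
gen 19: ,,,,,,
,,,,,,
,,,,,,
,,@@,,
,@,,@,
,<@,@,
,,,,,,
,,,,,,
,,,,,,
gen 20: ,,,,,,
,,,,,,
,,,,,,
,,@@,,
,@,,@,
,,@,@,
,v,,,,
,,,,,,
,,,,,,
gen 21: ,,,,,,
,,,,,,
,,,,,,
,,@@,,
,@,,@,
,,@,@,
<@,,,,
,,,,,,
,,,,,,
gen 22: ,,,,,,
,,,,,,
,,,,,,
,,@@,,
,@,,@,
^,@,@,
@@,,,,
,,,,,,
,,,,,,
gen 23: ,,,,,,
,,,,,,
,,,,,,
,,@@,,
,@,,@,
@>@,@,
@@,,,,
,,,,,,
,,,,,,
gen 24: ,,,,,,
,,,,,,
,,,,,,
,,@@,,
,@,,@,
@@@,@,
@v,,,,
,,,,,,
,,,,,,
gen 25: ,,,,,,
,,,,,,
,,,,,,
,,@@,,
,@,,@,
@@@,@,
@,>,,,
,,,,,,
,,,,,,
gen 26: ,,,,,,
,,,,,,
,,,,,,
,,@@,,
,@,,@,
@@@,@,
@,@,,,
,,v,,,
,,,,,,
gen 27: ,,,,,,
,,,,,,
,,,,,,
,,@@,,
,@,,@,
@@@,@,
@,@,,,
,<@,,,
,,,,,,
gen 28: ,,,,,,
,,,,,,
,,,,,,
,,@@,,
,@,,@,
@@@,@,
@^@,,,
,@@,,,
,,,,,,
gen 29: ,,,,,,
,,,,,,
,,,,,,
,,@@,,
,@,,@,
@@@,@,
@@>,,,
,@@,,,
,,,,,,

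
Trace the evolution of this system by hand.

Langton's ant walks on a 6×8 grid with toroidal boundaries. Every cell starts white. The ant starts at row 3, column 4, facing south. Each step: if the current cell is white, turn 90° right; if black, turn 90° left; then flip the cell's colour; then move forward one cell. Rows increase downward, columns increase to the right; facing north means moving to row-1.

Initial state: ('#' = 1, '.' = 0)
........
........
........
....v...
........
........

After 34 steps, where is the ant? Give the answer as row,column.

0,5

0) ........
........
........
....v...
........
........
1) ........
........
........
...<#...
........
........
2) ........
........
...^....
...##...
........
........
3) ........
........
...#>...
...##...
........
........
4) ........
........
...##...
...#v...
........
........
5) ........
........
...##...
...#.>..
........
........
6) ........
........
...##...
...#.#..
.....v..
........
7) ........
........
...##...
...#.#..
....<#..
........
8) ........
........
...##...
...#^#..
....##..
........
9) ........
........
...##...
...##>..
....##..
........
10) ........
........
...##^..
...##...
....##..
........
11) ........
........
...###>.
...##...
....##..
........
12) ........
........
...####.
...##.v.
....##..
........
13) ........
........
...####.
...##<#.
....##..
........
14) ........
........
...##^#.
...####.
....##..
........
15) ........
........
...#<.#.
...####.
....##..
........
16) ........
........
...#..#.
...#v##.
....##..
........
17) ........
........
...#..#.
...#.>#.
....##..
........
18) ........
........
...#.^#.
...#..#.
....##..
........
19) ........
........
...#.#>.
...#..#.
....##..
........
20) ........
......^.
...#.#..
...#..#.
....##..
........
21) ........
......#>
...#.#..
...#..#.
....##..
........
22) ........
......##
...#.#.v
...#..#.
....##..
........
23) ........
......##
...#.#<#
...#..#.
....##..
........
24) ........
......^#
...#.###
...#..#.
....##..
........
25) ........
.....<.#
...#.###
...#..#.
....##..
........
26) .....^..
.....#.#
...#.###
...#..#.
....##..
........
27) .....#>.
.....#.#
...#.###
...#..#.
....##..
........
28) .....##.
.....#v#
...#.###
...#..#.
....##..
........
29) .....##.
.....<##
...#.###
...#..#.
....##..
........
30) .....##.
......##
...#.v##
...#..#.
....##..
........
31) .....##.
......##
...#..>#
...#..#.
....##..
........
32) .....##.
......^#
...#...#
...#..#.
....##..
........
33) .....##.
.....<.#
...#...#
...#..#.
....##..
........
34) .....^#.
.....#.#
...#...#
...#..#.
....##..
........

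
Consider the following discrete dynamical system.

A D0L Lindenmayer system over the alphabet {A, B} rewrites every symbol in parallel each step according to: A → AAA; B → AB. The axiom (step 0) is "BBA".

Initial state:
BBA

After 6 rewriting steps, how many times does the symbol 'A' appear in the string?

1457

0) BBA
1) ABABAAA
2) AAAABAAAABAAAAAAAAA
3) AAAAAAAAAAAAABAAAAAAAAAAAAABAAAAAAAAAAAAAAAAAAAAAAAAAAA
4) AAAAAAAAAAAAAAAAAAAAAAAAAAAAAAAAAAAAAAAABAAAAAAAAAAAAAAAAA…AAAAAAAAAAAAAAAAAAAAAAAAAAAAAAAAAAAAAAAAAAAAAAAAAAAAAAAAAA  (len 163)
5) AAAAAAAAAAAAAAAAAAAAAAAAAAAAAAAAAAAAAAAAAAAAAAAAAAAAAAAAAA…AAAAAAAAAAAAAAAAAAAAAAAAAAAAAAAAAAAAAAAAAAAAAAAAAAAAAAAAAA  (len 487)
6) AAAAAAAAAAAAAAAAAAAAAAAAAAAAAAAAAAAAAAAAAAAAAAAAAAAAAAAAAA…AAAAAAAAAAAAAAAAAAAAAAAAAAAAAAAAAAAAAAAAAAAAAAAAAAAAAAAAAA  (len 1459)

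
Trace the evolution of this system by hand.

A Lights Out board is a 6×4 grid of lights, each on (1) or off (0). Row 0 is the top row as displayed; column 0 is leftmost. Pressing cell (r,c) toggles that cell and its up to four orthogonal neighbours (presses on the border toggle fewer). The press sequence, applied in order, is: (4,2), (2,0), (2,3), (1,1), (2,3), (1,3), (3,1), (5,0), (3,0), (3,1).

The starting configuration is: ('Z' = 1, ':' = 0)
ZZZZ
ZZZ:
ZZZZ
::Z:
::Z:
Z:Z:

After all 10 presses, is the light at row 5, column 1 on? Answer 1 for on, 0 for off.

k=0  ZZZZ
ZZZ:
ZZZZ
::Z:
::Z:
Z:Z:
k=1  ZZZZ
ZZZ:
ZZZZ
::::
:Z:Z
Z:::
k=2  ZZZZ
:ZZ:
::ZZ
Z:::
:Z:Z
Z:::
k=3  ZZZZ
:ZZZ
::::
Z::Z
:Z:Z
Z:::
k=4  Z:ZZ
Z::Z
:Z::
Z::Z
:Z:Z
Z:::
k=5  Z:ZZ
Z:::
:ZZZ
Z:::
:Z:Z
Z:::
k=6  Z:Z:
Z:ZZ
:ZZ:
Z:::
:Z:Z
Z:::
k=7  Z:Z:
Z:ZZ
::Z:
:ZZ:
:::Z
Z:::
k=8  Z:Z:
Z:ZZ
::Z:
:ZZ:
Z::Z
:Z::
k=9  Z:Z:
Z:ZZ
Z:Z:
Z:Z:
:::Z
:Z::
k=10  Z:Z:
Z:ZZ
ZZZ:
:Z::
:Z:Z
:Z::

1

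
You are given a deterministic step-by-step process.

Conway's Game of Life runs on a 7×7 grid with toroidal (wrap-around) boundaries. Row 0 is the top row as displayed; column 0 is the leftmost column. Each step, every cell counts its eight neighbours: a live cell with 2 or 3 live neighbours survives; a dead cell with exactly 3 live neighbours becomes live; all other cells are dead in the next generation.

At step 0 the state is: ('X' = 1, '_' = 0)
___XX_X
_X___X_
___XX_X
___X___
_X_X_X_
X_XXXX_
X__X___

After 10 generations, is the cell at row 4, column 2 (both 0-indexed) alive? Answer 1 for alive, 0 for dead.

gen 0: ___XX_X
_X___X_
___XX_X
___X___
_X_X_X_
X_XXXX_
X__X___
gen 1: X_XXXXX
X_X___X
__XXXX_
___X_X_
_X___XX
X____X_
XX_____
gen 2: __XXXX_
X______
_XX__X_
___X___
X____X_
_____X_
__XX___
gen 3: _XX_X__
_____XX
_XX____
_XX_X_X
____X_X
____X_X
__X__X_
gen 4: _XXXX_X
X__X_X_
_XXX__X
_XX____
____X_X
___XX_X
_XX_XX_
gen 5: ______X
_____X_
___XX_X
_X___X_
X_X_X__
X_X___X
_X____X
gen 6: X____XX
____XXX
____X_X
XXX__XX
X_XX_X_
__XX_XX
_X___XX
gen 7: _______
____X__
_X_XX__
__X____
_______
___X___
_XX____
gen 8: _______
___XX__
__XXX__
__XX___
_______
__X____
__X____
gen 9: ___X___
__X_X__
_______
__X_X__
__XX___
_______
_______
gen 10: ___X___
___X___
_______
__X____
__XX___
_______
_______

1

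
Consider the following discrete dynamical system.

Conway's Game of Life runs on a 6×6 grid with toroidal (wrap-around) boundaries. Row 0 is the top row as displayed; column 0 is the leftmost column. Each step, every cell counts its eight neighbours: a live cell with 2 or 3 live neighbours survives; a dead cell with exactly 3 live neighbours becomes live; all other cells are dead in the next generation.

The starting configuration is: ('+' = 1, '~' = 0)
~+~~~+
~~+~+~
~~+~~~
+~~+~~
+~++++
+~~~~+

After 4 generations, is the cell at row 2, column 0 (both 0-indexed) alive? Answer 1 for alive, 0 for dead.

1

gen 0: ~+~~~+
~~+~+~
~~+~~~
+~~+~~
+~++++
+~~~~+
gen 1: ~+~~++
~+++~~
~++~~~
+~~~~~
~~++~~
~~++~~
gen 2: ++~~+~
~~~++~
+~~+~~
~~~+~~
~+++~~
~+~~~~
gen 3: ++++++
+++++~
~~++~~
~+~++~
~+~+~~
~~~+~~
gen 4: ~~~~~~
~~~~~~
+~~~~+
~+~~+~
~~~+~~
~~~~~+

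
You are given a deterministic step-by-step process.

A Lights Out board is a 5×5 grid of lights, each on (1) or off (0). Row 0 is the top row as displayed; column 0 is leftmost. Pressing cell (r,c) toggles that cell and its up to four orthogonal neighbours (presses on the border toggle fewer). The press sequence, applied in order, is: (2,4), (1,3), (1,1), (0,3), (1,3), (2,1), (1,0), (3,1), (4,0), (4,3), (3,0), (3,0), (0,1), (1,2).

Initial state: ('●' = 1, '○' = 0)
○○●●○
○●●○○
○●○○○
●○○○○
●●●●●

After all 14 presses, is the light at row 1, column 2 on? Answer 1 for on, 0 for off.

1

gen 0: ○○●●○
○●●○○
○●○○○
●○○○○
●●●●●
gen 1: ○○●●○
○●●○●
○●○●●
●○○○●
●●●●●
gen 2: ○○●○○
○●○●○
○●○○●
●○○○●
●●●●●
gen 3: ○●●○○
●○●●○
○○○○●
●○○○●
●●●●●
gen 4: ○●○●●
●○●○○
○○○○●
●○○○●
●●●●●
gen 5: ○●○○●
●○○●●
○○○●●
●○○○●
●●●●●
gen 6: ○●○○●
●●○●●
●●●●●
●●○○●
●●●●●
gen 7: ●●○○●
○○○●●
○●●●●
●●○○●
●●●●●
gen 8: ●●○○●
○○○●●
○○●●●
○○●○●
●○●●●
gen 9: ●●○○●
○○○●●
○○●●●
●○●○●
○●●●●
gen 10: ●●○○●
○○○●●
○○●●●
●○●●●
○●○○○
gen 11: ●●○○●
○○○●●
●○●●●
○●●●●
●●○○○
gen 12: ●●○○●
○○○●●
○○●●●
●○●●●
○●○○○
gen 13: ○○●○●
○●○●●
○○●●●
●○●●●
○●○○○
gen 14: ○○○○●
○○●○●
○○○●●
●○●●●
○●○○○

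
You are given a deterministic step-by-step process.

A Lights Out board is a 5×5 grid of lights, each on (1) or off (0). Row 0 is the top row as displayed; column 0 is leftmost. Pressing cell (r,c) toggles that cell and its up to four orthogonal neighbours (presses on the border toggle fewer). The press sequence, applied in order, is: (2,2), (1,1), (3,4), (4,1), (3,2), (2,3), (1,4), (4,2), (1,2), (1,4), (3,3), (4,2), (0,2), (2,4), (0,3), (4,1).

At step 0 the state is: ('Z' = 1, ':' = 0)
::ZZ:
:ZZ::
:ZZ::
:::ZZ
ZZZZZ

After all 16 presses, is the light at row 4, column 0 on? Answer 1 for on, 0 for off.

1

t=0: ::ZZ:
:ZZ::
:ZZ::
:::ZZ
ZZZZZ
t=1: ::ZZ:
:Z:::
:::Z:
::ZZZ
ZZZZZ
t=2: :ZZZ:
Z:Z::
:Z:Z:
::ZZZ
ZZZZZ
t=3: :ZZZ:
Z:Z::
:Z:ZZ
::Z::
ZZZZ:
t=4: :ZZZ:
Z:Z::
:Z:ZZ
:ZZ::
:::Z:
t=5: :ZZZ:
Z:Z::
:ZZZZ
:::Z:
::ZZ:
t=6: :ZZZ:
Z:ZZ:
:Z:::
:::::
::ZZ:
t=7: :ZZZZ
Z:Z:Z
:Z::Z
:::::
::ZZ:
t=8: :ZZZZ
Z:Z:Z
:Z::Z
::Z::
:Z:::
t=9: :Z:ZZ
ZZ:ZZ
:ZZ:Z
::Z::
:Z:::
t=10: :Z:Z:
ZZ:::
:ZZ::
::Z::
:Z:::
t=11: :Z:Z:
ZZ:::
:ZZZ:
:::ZZ
:Z:Z:
t=12: :Z:Z:
ZZ:::
:ZZZ:
::ZZZ
::Z::
t=13: ::Z::
ZZZ::
:ZZZ:
::ZZZ
::Z::
t=14: ::Z::
ZZZ:Z
:ZZ:Z
::ZZ:
::Z::
t=15: :::ZZ
ZZZZZ
:ZZ:Z
::ZZ:
::Z::
t=16: :::ZZ
ZZZZZ
:ZZ:Z
:ZZZ:
ZZ:::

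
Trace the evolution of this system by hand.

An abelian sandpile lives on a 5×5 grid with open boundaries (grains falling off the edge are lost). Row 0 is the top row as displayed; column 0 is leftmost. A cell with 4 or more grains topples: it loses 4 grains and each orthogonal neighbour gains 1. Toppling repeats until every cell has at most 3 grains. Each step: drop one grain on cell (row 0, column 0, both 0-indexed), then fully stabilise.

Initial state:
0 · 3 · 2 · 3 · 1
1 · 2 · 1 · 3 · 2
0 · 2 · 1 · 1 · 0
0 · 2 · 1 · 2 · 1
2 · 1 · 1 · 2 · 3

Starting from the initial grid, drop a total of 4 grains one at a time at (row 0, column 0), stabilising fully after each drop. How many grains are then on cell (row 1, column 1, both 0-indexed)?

step 0: 0 · 3 · 2 · 3 · 1
1 · 2 · 1 · 3 · 2
0 · 2 · 1 · 1 · 0
0 · 2 · 1 · 2 · 1
2 · 1 · 1 · 2 · 3
step 1: 1 · 3 · 2 · 3 · 1
1 · 2 · 1 · 3 · 2
0 · 2 · 1 · 1 · 0
0 · 2 · 1 · 2 · 1
2 · 1 · 1 · 2 · 3
step 2: 2 · 3 · 2 · 3 · 1
1 · 2 · 1 · 3 · 2
0 · 2 · 1 · 1 · 0
0 · 2 · 1 · 2 · 1
2 · 1 · 1 · 2 · 3
step 3: 3 · 3 · 2 · 3 · 1
1 · 2 · 1 · 3 · 2
0 · 2 · 1 · 1 · 0
0 · 2 · 1 · 2 · 1
2 · 1 · 1 · 2 · 3
step 4: 1 · 0 · 3 · 3 · 1
2 · 3 · 1 · 3 · 2
0 · 2 · 1 · 1 · 0
0 · 2 · 1 · 2 · 1
2 · 1 · 1 · 2 · 3

3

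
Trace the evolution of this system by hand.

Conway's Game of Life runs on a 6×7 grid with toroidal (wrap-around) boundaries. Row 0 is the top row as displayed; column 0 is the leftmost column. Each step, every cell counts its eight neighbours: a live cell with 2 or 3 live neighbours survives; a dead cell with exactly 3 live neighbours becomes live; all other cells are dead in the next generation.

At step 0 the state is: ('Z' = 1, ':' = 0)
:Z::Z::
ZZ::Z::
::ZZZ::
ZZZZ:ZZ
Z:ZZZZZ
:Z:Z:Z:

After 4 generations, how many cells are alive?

[0] :Z::Z::
ZZ::Z::
::ZZZ::
ZZZZ:ZZ
Z:ZZZZZ
:Z:Z:Z:
[1] :Z:ZZZ:
ZZ::ZZ:
:::::::
:::::::
:::::::
:Z:::::
[2] :Z:Z:ZZ
ZZZZ:ZZ
:::::::
:::::::
:::::::
::Z:Z::
[3] :::::::
:Z:Z:Z:
ZZZ:::Z
:::::::
:::::::
::ZZZZ:
[4] :::::Z:
:Z::::Z
ZZZ:::Z
ZZ:::::
:::ZZ::
:::ZZ::

13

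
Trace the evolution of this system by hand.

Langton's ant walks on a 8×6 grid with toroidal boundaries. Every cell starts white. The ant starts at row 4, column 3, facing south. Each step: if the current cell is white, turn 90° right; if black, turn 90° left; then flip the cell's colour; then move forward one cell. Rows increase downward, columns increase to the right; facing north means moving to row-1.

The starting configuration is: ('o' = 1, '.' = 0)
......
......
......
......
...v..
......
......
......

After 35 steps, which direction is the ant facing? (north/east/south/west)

west

0) ......
......
......
......
...v..
......
......
......
1) ......
......
......
......
..<o..
......
......
......
2) ......
......
......
..^...
..oo..
......
......
......
3) ......
......
......
..o>..
..oo..
......
......
......
4) ......
......
......
..oo..
..ov..
......
......
......
5) ......
......
......
..oo..
..o.>.
......
......
......
6) ......
......
......
..oo..
..o.o.
....v.
......
......
7) ......
......
......
..oo..
..o.o.
...<o.
......
......
8) ......
......
......
..oo..
..o^o.
...oo.
......
......
9) ......
......
......
..oo..
..oo>.
...oo.
......
......
10) ......
......
......
..oo^.
..oo..
...oo.
......
......
11) ......
......
......
..ooo>
..oo..
...oo.
......
......
12) ......
......
......
..oooo
..oo.v
...oo.
......
......
13) ......
......
......
..oooo
..oo<o
...oo.
......
......
14) ......
......
......
..oo^o
..oooo
...oo.
......
......
15) ......
......
......
..o<.o
..oooo
...oo.
......
......
16) ......
......
......
..o..o
..ovoo
...oo.
......
......
17) ......
......
......
..o..o
..o.>o
...oo.
......
......
18) ......
......
......
..o.^o
..o..o
...oo.
......
......
19) ......
......
......
..o.o>
..o..o
...oo.
......
......
20) ......
......
.....^
..o.o.
..o..o
...oo.
......
......
21) ......
......
>....o
..o.o.
..o..o
...oo.
......
......
22) ......
......
o....o
v.o.o.
..o..o
...oo.
......
......
23) ......
......
o....o
o.o.o<
..o..o
...oo.
......
......
24) ......
......
o....^
o.o.oo
..o..o
...oo.
......
......
25) ......
......
o...<.
o.o.oo
..o..o
...oo.
......
......
26) ......
....^.
o...o.
o.o.oo
..o..o
...oo.
......
......
27) ......
....o>
o...o.
o.o.oo
..o..o
...oo.
......
......
28) ......
....oo
o...ov
o.o.oo
..o..o
...oo.
......
......
29) ......
....oo
o...<o
o.o.oo
..o..o
...oo.
......
......
30) ......
....oo
o....o
o.o.vo
..o..o
...oo.
......
......
31) ......
....oo
o....o
o.o..>
..o..o
...oo.
......
......
32) ......
....oo
o....^
o.o...
..o..o
...oo.
......
......
33) ......
....oo
o...<.
o.o...
..o..o
...oo.
......
......
34) ......
....^o
o...o.
o.o...
..o..o
...oo.
......
......
35) ......
...<.o
o...o.
o.o...
..o..o
...oo.
......
......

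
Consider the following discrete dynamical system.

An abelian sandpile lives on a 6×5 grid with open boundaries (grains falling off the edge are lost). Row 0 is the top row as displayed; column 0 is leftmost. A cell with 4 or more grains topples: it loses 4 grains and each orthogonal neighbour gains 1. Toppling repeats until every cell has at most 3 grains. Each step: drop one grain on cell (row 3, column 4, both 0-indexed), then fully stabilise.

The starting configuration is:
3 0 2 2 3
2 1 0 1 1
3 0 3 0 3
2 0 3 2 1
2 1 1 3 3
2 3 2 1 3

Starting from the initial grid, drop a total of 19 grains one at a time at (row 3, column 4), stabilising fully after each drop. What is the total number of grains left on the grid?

60

[0] 3 0 2 2 3
2 1 0 1 1
3 0 3 0 3
2 0 3 2 1
2 1 1 3 3
2 3 2 1 3
[1] 3 0 2 2 3
2 1 0 1 1
3 0 3 0 3
2 0 3 2 2
2 1 1 3 3
2 3 2 1 3
[2] 3 0 2 2 3
2 1 0 1 1
3 0 3 0 3
2 0 3 2 3
2 1 1 3 3
2 3 2 1 3
[3] 3 0 2 2 3
2 1 1 1 2
3 1 0 3 0
2 1 1 1 3
2 1 3 1 2
2 3 2 3 0
[4] 3 0 2 2 3
2 1 1 1 2
3 1 0 3 1
2 1 1 2 0
2 1 3 1 3
2 3 2 3 0
[5] 3 0 2 2 3
2 1 1 1 2
3 1 0 3 1
2 1 1 2 1
2 1 3 1 3
2 3 2 3 0
[6] 3 0 2 2 3
2 1 1 1 2
3 1 0 3 1
2 1 1 2 2
2 1 3 1 3
2 3 2 3 0
[7] 3 0 2 2 3
2 1 1 1 2
3 1 0 3 1
2 1 1 2 3
2 1 3 1 3
2 3 2 3 0
[8] 3 0 2 2 3
2 1 1 1 2
3 1 0 3 2
2 1 1 3 1
2 1 3 2 0
2 3 2 3 1
[9] 3 0 2 2 3
2 1 1 1 2
3 1 0 3 2
2 1 1 3 2
2 1 3 2 0
2 3 2 3 1
[10] 3 0 2 2 3
2 1 1 1 2
3 1 0 3 2
2 1 1 3 3
2 1 3 2 0
2 3 2 3 1
[11] 3 0 2 2 3
2 1 1 2 3
3 1 1 1 0
2 1 2 1 2
2 1 3 3 1
2 3 2 3 1
[12] 3 0 2 2 3
2 1 1 2 3
3 1 1 1 0
2 1 2 1 3
2 1 3 3 1
2 3 2 3 1
[13] 3 0 2 2 3
2 1 1 2 3
3 1 1 1 1
2 1 2 2 0
2 1 3 3 2
2 3 2 3 1
[14] 3 0 2 2 3
2 1 1 2 3
3 1 1 1 1
2 1 2 2 1
2 1 3 3 2
2 3 2 3 1
[15] 3 0 2 2 3
2 1 1 2 3
3 1 1 1 1
2 1 2 2 2
2 1 3 3 2
2 3 2 3 1
[16] 3 0 2 2 3
2 1 1 2 3
3 1 1 1 1
2 1 2 2 3
2 1 3 3 2
2 3 2 3 1
[17] 3 0 2 2 3
2 1 1 2 3
3 1 1 1 2
2 1 2 3 0
2 1 3 3 3
2 3 2 3 1
[18] 3 0 2 2 3
2 1 1 2 3
3 1 1 1 2
2 1 2 3 1
2 1 3 3 3
2 3 2 3 1
[19] 3 0 2 2 3
2 1 1 2 3
3 1 1 1 2
2 1 2 3 2
2 1 3 3 3
2 3 2 3 1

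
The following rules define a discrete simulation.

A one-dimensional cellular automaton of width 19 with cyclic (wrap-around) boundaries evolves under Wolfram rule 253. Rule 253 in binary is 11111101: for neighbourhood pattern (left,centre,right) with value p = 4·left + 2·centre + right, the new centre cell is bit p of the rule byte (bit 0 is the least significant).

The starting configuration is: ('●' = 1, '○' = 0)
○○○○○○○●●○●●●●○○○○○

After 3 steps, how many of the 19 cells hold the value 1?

19

[0] ○○○○○○○●●○●●●●○○○○○
[1] ●●●●●●○●●●●●●●●●●●●
[2] ●●●●●●●●●●●●●●●●●●●
[3] ●●●●●●●●●●●●●●●●●●●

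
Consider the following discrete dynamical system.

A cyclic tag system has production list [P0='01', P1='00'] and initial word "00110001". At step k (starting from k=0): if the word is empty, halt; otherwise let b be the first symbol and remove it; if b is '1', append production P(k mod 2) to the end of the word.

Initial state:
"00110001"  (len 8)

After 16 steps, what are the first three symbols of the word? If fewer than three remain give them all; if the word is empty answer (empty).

gen 0: "00110001"  (len 8)
gen 1: "0110001"  (len 7)
gen 2: "110001"  (len 6)
gen 3: "1000101"  (len 7)
gen 4: "00010100"  (len 8)
gen 5: "0010100"  (len 7)
gen 6: "010100"  (len 6)
gen 7: "10100"  (len 5)
gen 8: "010000"  (len 6)
gen 9: "10000"  (len 5)
gen 10: "000000"  (len 6)
gen 11: "00000"  (len 5)
gen 12: "0000"  (len 4)
gen 13: "000"  (len 3)
gen 14: "00"  (len 2)
gen 15: "0"  (len 1)
gen 16: (halted — word empty)

(empty)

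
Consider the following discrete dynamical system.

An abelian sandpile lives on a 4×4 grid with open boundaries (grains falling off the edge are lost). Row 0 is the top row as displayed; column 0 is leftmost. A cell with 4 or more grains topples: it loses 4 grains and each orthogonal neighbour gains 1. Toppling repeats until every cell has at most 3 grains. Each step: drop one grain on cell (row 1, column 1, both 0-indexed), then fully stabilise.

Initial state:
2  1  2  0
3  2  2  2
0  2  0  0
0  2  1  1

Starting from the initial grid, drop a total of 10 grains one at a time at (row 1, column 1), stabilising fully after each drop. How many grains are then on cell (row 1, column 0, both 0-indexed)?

step 0: 2  1  2  0
3  2  2  2
0  2  0  0
0  2  1  1
step 1: 2  1  2  0
3  3  2  2
0  2  0  0
0  2  1  1
step 2: 3  2  2  0
0  1  3  2
1  3  0  0
0  2  1  1
step 3: 3  2  2  0
0  2  3  2
1  3  0  0
0  2  1  1
step 4: 3  2  2  0
0  3  3  2
1  3  0  0
0  2  1  1
step 5: 3  3  3  0
1  2  0  3
2  0  2  0
0  3  1  1
step 6: 3  3  3  0
1  3  0  3
2  0  2  0
0  3  1  1
step 7: 0  2  0  1
3  1  2  3
2  1  2  0
0  3  1  1
step 8: 0  2  0  1
3  2  2  3
2  1  2  0
0  3  1  1
step 9: 0  2  0  1
3  3  2  3
2  1  2  0
0  3  1  1
step 10: 1  3  0  1
0  1  3  3
3  2  2  0
0  3  1  1

0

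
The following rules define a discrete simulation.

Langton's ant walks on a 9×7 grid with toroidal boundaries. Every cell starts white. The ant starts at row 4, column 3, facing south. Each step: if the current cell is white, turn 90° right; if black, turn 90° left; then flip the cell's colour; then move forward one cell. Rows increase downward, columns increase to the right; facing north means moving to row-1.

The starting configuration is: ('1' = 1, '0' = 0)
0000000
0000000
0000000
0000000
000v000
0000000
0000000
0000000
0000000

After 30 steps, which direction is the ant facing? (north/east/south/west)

south

t=0: 0000000
0000000
0000000
0000000
000v000
0000000
0000000
0000000
0000000
t=1: 0000000
0000000
0000000
0000000
00<1000
0000000
0000000
0000000
0000000
t=2: 0000000
0000000
0000000
00^0000
0011000
0000000
0000000
0000000
0000000
t=3: 0000000
0000000
0000000
001>000
0011000
0000000
0000000
0000000
0000000
t=4: 0000000
0000000
0000000
0011000
001v000
0000000
0000000
0000000
0000000
t=5: 0000000
0000000
0000000
0011000
0010>00
0000000
0000000
0000000
0000000
t=6: 0000000
0000000
0000000
0011000
0010100
0000v00
0000000
0000000
0000000
t=7: 0000000
0000000
0000000
0011000
0010100
000<100
0000000
0000000
0000000
t=8: 0000000
0000000
0000000
0011000
001^100
0001100
0000000
0000000
0000000
t=9: 0000000
0000000
0000000
0011000
0011>00
0001100
0000000
0000000
0000000
t=10: 0000000
0000000
0000000
0011^00
0011000
0001100
0000000
0000000
0000000
t=11: 0000000
0000000
0000000
00111>0
0011000
0001100
0000000
0000000
0000000
t=12: 0000000
0000000
0000000
0011110
00110v0
0001100
0000000
0000000
0000000
t=13: 0000000
0000000
0000000
0011110
0011<10
0001100
0000000
0000000
0000000
t=14: 0000000
0000000
0000000
0011^10
0011110
0001100
0000000
0000000
0000000
t=15: 0000000
0000000
0000000
001<010
0011110
0001100
0000000
0000000
0000000
t=16: 0000000
0000000
0000000
0010010
001v110
0001100
0000000
0000000
0000000
t=17: 0000000
0000000
0000000
0010010
0010>10
0001100
0000000
0000000
0000000
t=18: 0000000
0000000
0000000
0010^10
0010010
0001100
0000000
0000000
0000000
t=19: 0000000
0000000
0000000
00101>0
0010010
0001100
0000000
0000000
0000000
t=20: 0000000
0000000
00000^0
0010100
0010010
0001100
0000000
0000000
0000000
t=21: 0000000
0000000
000001>
0010100
0010010
0001100
0000000
0000000
0000000
t=22: 0000000
0000000
0000011
001010v
0010010
0001100
0000000
0000000
0000000
t=23: 0000000
0000000
0000011
00101<1
0010010
0001100
0000000
0000000
0000000
t=24: 0000000
0000000
00000^1
0010111
0010010
0001100
0000000
0000000
0000000
t=25: 0000000
0000000
0000<01
0010111
0010010
0001100
0000000
0000000
0000000
t=26: 0000000
0000^00
0000101
0010111
0010010
0001100
0000000
0000000
0000000
t=27: 0000000
00001>0
0000101
0010111
0010010
0001100
0000000
0000000
0000000
t=28: 0000000
0000110
00001v1
0010111
0010010
0001100
0000000
0000000
0000000
t=29: 0000000
0000110
0000<11
0010111
0010010
0001100
0000000
0000000
0000000
t=30: 0000000
0000110
0000011
0010v11
0010010
0001100
0000000
0000000
0000000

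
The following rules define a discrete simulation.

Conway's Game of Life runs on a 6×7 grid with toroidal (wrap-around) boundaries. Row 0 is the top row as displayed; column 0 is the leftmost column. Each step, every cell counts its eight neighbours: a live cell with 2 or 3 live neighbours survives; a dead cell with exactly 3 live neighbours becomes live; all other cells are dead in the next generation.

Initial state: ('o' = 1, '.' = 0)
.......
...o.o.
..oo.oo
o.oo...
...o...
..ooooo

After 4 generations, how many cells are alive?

12

gen 0: .......
...o.o.
..oo.oo
o.oo...
...o...
..ooooo
gen 1: ..o...o
..oo.oo
.o...oo
.o....o
.o...oo
..oooo.
gen 2: .o....o
.oooo..
.o..o..
.oo....
.o.o..o
ooooo..
gen 3: .....o.
.o.ooo.
o...o..
.o.o...
....o..
...oooo
gen 4: ..o....
...o.oo
oo...o.
...oo..
..o....
...o..o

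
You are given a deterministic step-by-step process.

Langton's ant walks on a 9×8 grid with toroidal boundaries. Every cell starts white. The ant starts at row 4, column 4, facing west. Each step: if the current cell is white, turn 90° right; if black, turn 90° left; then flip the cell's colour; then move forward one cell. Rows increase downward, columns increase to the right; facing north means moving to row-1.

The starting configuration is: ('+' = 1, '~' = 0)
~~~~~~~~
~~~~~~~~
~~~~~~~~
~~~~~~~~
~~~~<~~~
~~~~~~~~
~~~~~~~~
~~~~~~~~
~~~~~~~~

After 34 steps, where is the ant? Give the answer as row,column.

step 0: ~~~~~~~~
~~~~~~~~
~~~~~~~~
~~~~~~~~
~~~~<~~~
~~~~~~~~
~~~~~~~~
~~~~~~~~
~~~~~~~~
step 1: ~~~~~~~~
~~~~~~~~
~~~~~~~~
~~~~^~~~
~~~~+~~~
~~~~~~~~
~~~~~~~~
~~~~~~~~
~~~~~~~~
step 2: ~~~~~~~~
~~~~~~~~
~~~~~~~~
~~~~+>~~
~~~~+~~~
~~~~~~~~
~~~~~~~~
~~~~~~~~
~~~~~~~~
step 3: ~~~~~~~~
~~~~~~~~
~~~~~~~~
~~~~++~~
~~~~+v~~
~~~~~~~~
~~~~~~~~
~~~~~~~~
~~~~~~~~
step 4: ~~~~~~~~
~~~~~~~~
~~~~~~~~
~~~~++~~
~~~~<+~~
~~~~~~~~
~~~~~~~~
~~~~~~~~
~~~~~~~~
step 5: ~~~~~~~~
~~~~~~~~
~~~~~~~~
~~~~++~~
~~~~~+~~
~~~~v~~~
~~~~~~~~
~~~~~~~~
~~~~~~~~
step 6: ~~~~~~~~
~~~~~~~~
~~~~~~~~
~~~~++~~
~~~~~+~~
~~~<+~~~
~~~~~~~~
~~~~~~~~
~~~~~~~~
step 7: ~~~~~~~~
~~~~~~~~
~~~~~~~~
~~~~++~~
~~~^~+~~
~~~++~~~
~~~~~~~~
~~~~~~~~
~~~~~~~~
step 8: ~~~~~~~~
~~~~~~~~
~~~~~~~~
~~~~++~~
~~~+>+~~
~~~++~~~
~~~~~~~~
~~~~~~~~
~~~~~~~~
step 9: ~~~~~~~~
~~~~~~~~
~~~~~~~~
~~~~++~~
~~~+++~~
~~~+v~~~
~~~~~~~~
~~~~~~~~
~~~~~~~~
step 10: ~~~~~~~~
~~~~~~~~
~~~~~~~~
~~~~++~~
~~~+++~~
~~~+~>~~
~~~~~~~~
~~~~~~~~
~~~~~~~~
step 11: ~~~~~~~~
~~~~~~~~
~~~~~~~~
~~~~++~~
~~~+++~~
~~~+~+~~
~~~~~v~~
~~~~~~~~
~~~~~~~~
step 12: ~~~~~~~~
~~~~~~~~
~~~~~~~~
~~~~++~~
~~~+++~~
~~~+~+~~
~~~~<+~~
~~~~~~~~
~~~~~~~~
step 13: ~~~~~~~~
~~~~~~~~
~~~~~~~~
~~~~++~~
~~~+++~~
~~~+^+~~
~~~~++~~
~~~~~~~~
~~~~~~~~
step 14: ~~~~~~~~
~~~~~~~~
~~~~~~~~
~~~~++~~
~~~+++~~
~~~++>~~
~~~~++~~
~~~~~~~~
~~~~~~~~
step 15: ~~~~~~~~
~~~~~~~~
~~~~~~~~
~~~~++~~
~~~++^~~
~~~++~~~
~~~~++~~
~~~~~~~~
~~~~~~~~
step 16: ~~~~~~~~
~~~~~~~~
~~~~~~~~
~~~~++~~
~~~+<~~~
~~~++~~~
~~~~++~~
~~~~~~~~
~~~~~~~~
step 17: ~~~~~~~~
~~~~~~~~
~~~~~~~~
~~~~++~~
~~~+~~~~
~~~+v~~~
~~~~++~~
~~~~~~~~
~~~~~~~~
step 18: ~~~~~~~~
~~~~~~~~
~~~~~~~~
~~~~++~~
~~~+~~~~
~~~+~>~~
~~~~++~~
~~~~~~~~
~~~~~~~~
step 19: ~~~~~~~~
~~~~~~~~
~~~~~~~~
~~~~++~~
~~~+~~~~
~~~+~+~~
~~~~+v~~
~~~~~~~~
~~~~~~~~
step 20: ~~~~~~~~
~~~~~~~~
~~~~~~~~
~~~~++~~
~~~+~~~~
~~~+~+~~
~~~~+~>~
~~~~~~~~
~~~~~~~~
step 21: ~~~~~~~~
~~~~~~~~
~~~~~~~~
~~~~++~~
~~~+~~~~
~~~+~+~~
~~~~+~+~
~~~~~~v~
~~~~~~~~
step 22: ~~~~~~~~
~~~~~~~~
~~~~~~~~
~~~~++~~
~~~+~~~~
~~~+~+~~
~~~~+~+~
~~~~~<+~
~~~~~~~~
step 23: ~~~~~~~~
~~~~~~~~
~~~~~~~~
~~~~++~~
~~~+~~~~
~~~+~+~~
~~~~+^+~
~~~~~++~
~~~~~~~~
step 24: ~~~~~~~~
~~~~~~~~
~~~~~~~~
~~~~++~~
~~~+~~~~
~~~+~+~~
~~~~++>~
~~~~~++~
~~~~~~~~
step 25: ~~~~~~~~
~~~~~~~~
~~~~~~~~
~~~~++~~
~~~+~~~~
~~~+~+^~
~~~~++~~
~~~~~++~
~~~~~~~~
step 26: ~~~~~~~~
~~~~~~~~
~~~~~~~~
~~~~++~~
~~~+~~~~
~~~+~++>
~~~~++~~
~~~~~++~
~~~~~~~~
step 27: ~~~~~~~~
~~~~~~~~
~~~~~~~~
~~~~++~~
~~~+~~~~
~~~+~+++
~~~~++~v
~~~~~++~
~~~~~~~~
step 28: ~~~~~~~~
~~~~~~~~
~~~~~~~~
~~~~++~~
~~~+~~~~
~~~+~+++
~~~~++<+
~~~~~++~
~~~~~~~~
step 29: ~~~~~~~~
~~~~~~~~
~~~~~~~~
~~~~++~~
~~~+~~~~
~~~+~+^+
~~~~++++
~~~~~++~
~~~~~~~~
step 30: ~~~~~~~~
~~~~~~~~
~~~~~~~~
~~~~++~~
~~~+~~~~
~~~+~<~+
~~~~++++
~~~~~++~
~~~~~~~~
step 31: ~~~~~~~~
~~~~~~~~
~~~~~~~~
~~~~++~~
~~~+~~~~
~~~+~~~+
~~~~+v++
~~~~~++~
~~~~~~~~
step 32: ~~~~~~~~
~~~~~~~~
~~~~~~~~
~~~~++~~
~~~+~~~~
~~~+~~~+
~~~~+~>+
~~~~~++~
~~~~~~~~
step 33: ~~~~~~~~
~~~~~~~~
~~~~~~~~
~~~~++~~
~~~+~~~~
~~~+~~^+
~~~~+~~+
~~~~~++~
~~~~~~~~
step 34: ~~~~~~~~
~~~~~~~~
~~~~~~~~
~~~~++~~
~~~+~~~~
~~~+~~+>
~~~~+~~+
~~~~~++~
~~~~~~~~

5,7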